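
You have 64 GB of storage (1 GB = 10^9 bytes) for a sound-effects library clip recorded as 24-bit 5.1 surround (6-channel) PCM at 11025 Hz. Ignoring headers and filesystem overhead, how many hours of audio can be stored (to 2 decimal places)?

89.58 hours

Uncompressed byte rate = 11,025 × 3 × 6 = 198,450 bytes/s.
Capacity = 64 × 1,000,000,000 = 64,000,000,000 bytes.
64,000,000,000 / 198,450 ≈ 322499.37 s → 89.58 hours.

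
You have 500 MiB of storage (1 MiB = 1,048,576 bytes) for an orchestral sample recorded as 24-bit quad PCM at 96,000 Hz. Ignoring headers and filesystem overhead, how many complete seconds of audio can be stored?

455 seconds

Uncompressed byte rate = 96,000 × 3 × 4 = 1,152,000 bytes/s.
Capacity = 500 × 1,048,576 = 524,288,000 bytes.
524,288,000 / 1,152,000 ≈ 455.11 s → 455 seconds.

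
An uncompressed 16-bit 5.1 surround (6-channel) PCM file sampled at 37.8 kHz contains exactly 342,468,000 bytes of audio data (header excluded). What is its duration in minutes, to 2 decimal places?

12.58 minutes

Byte rate = 37,800 × 2 × 6 = 453,600 bytes/s.
Duration = 342,468,000 / 453,600 = 755 s.
755 s / 60 = 12.58 minutes.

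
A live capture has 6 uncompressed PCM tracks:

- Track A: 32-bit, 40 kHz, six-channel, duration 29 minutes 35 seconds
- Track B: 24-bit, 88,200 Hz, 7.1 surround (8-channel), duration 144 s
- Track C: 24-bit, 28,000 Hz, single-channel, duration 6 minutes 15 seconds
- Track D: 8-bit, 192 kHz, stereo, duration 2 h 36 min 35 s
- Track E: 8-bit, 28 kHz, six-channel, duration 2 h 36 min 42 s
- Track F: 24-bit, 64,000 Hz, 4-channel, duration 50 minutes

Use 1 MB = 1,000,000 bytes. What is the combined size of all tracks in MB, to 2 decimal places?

Track A: 29 minutes 35 seconds = 1,775 s; 40,000 × 1,775 × 4 × 6 = 1,704,000,000 bytes.
Track B: 88,200 × 144 × 3 × 8 = 304,819,200 bytes.
Track C: 6 minutes 15 seconds = 375 s; 28,000 × 375 × 3 × 1 = 31,500,000 bytes.
Track D: 2 h 36 min 35 s = 9,395 s; 192,000 × 9,395 × 1 × 2 = 3,607,680,000 bytes.
Track E: 2 h 36 min 42 s = 9,402 s; 28,000 × 9,402 × 1 × 6 = 1,579,536,000 bytes.
Track F: 50 minutes = 3,000 s; 64,000 × 3,000 × 3 × 4 = 2,304,000,000 bytes.
Total = 9,531,535,200 bytes = 9531.54 MB.

9531.54 MB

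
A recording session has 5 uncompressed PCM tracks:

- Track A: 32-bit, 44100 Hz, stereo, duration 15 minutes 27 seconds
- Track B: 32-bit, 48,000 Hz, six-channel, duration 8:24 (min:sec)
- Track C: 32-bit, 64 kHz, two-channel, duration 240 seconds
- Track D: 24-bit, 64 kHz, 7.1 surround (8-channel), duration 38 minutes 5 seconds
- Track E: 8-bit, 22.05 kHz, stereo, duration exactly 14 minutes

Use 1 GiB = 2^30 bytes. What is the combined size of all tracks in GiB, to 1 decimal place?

4.3 GiB

Track A: 15 minutes 27 seconds = 927 s; 44,100 × 927 × 4 × 2 = 327,045,600 bytes.
Track B: 8:24 (min:sec) = 504 s; 48,000 × 504 × 4 × 6 = 580,608,000 bytes.
Track C: 64,000 × 240 × 4 × 2 = 122,880,000 bytes.
Track D: 38 minutes 5 seconds = 2,285 s; 64,000 × 2,285 × 3 × 8 = 3,509,760,000 bytes.
Track E: exactly 14 minutes = 840 s; 22,050 × 840 × 1 × 2 = 37,044,000 bytes.
Total = 4,577,337,600 bytes = 4.3 GiB.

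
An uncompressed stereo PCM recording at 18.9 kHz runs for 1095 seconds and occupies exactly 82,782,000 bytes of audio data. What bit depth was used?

Bytes per sample = 82,782,000 / (18,900 × 1,095 × 2) = 82,782,000 / 41,391,000 = 2.
Bit depth = 2 × 8 = 16 bits.

16 bits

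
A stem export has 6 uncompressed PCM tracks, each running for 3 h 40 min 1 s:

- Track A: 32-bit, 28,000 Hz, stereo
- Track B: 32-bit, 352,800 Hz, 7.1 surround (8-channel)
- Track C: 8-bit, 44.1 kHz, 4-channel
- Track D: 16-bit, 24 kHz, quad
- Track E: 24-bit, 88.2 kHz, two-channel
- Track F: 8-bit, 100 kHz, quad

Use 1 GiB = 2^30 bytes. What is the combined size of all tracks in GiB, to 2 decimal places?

157.51 GiB

3 h 40 min 1 s = 13,201 s.
Track A: 28,000 × 13,201 × 4 × 2 = 2,957,024,000 bytes.
Track B: 352,800 × 13,201 × 4 × 8 = 149,034,009,600 bytes.
Track C: 44,100 × 13,201 × 1 × 4 = 2,328,656,400 bytes.
Track D: 24,000 × 13,201 × 2 × 4 = 2,534,592,000 bytes.
Track E: 88,200 × 13,201 × 3 × 2 = 6,985,969,200 bytes.
Track F: 100,000 × 13,201 × 1 × 4 = 5,280,400,000 bytes.
Total = 169,120,651,200 bytes = 157.51 GiB.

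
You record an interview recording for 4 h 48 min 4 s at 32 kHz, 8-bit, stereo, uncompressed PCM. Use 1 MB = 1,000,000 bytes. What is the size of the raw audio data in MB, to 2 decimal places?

Duration = 4 h 48 min 4 s = 17,284 s.
Bytes = 32,000 samples/s × 17,284 s × 1 bytes/sample × 2 ch = 1,106,176,000 bytes.
1,106,176,000 / 1,000,000 = 1106.18 MB.

1106.18 MB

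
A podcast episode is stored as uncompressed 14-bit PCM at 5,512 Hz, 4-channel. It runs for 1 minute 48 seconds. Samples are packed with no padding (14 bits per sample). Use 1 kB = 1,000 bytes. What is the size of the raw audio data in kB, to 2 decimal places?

Duration = 1 minute 48 seconds = 108 s.
Bits = 5,512 × 108 × 14 × 4 = 33,336,576 bits = 4,167,072 bytes.
4,167,072 / 1,000 = 4167.07 kB.

4167.07 kB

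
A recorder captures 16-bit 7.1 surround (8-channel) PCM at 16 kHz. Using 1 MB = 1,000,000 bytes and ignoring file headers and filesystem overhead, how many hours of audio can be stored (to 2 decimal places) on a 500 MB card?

Uncompressed byte rate = 16,000 × 2 × 8 = 256,000 bytes/s.
Capacity = 500 × 1,000,000 = 500,000,000 bytes.
500,000,000 / 256,000 ≈ 1953.12 s → 0.54 hours.

0.54 hours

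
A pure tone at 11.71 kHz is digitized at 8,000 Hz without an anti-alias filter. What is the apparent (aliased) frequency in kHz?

Nyquist = 8,000/2 = 4,000 Hz; 11,710 Hz exceeds it.
Alias = |11,710 − 1×8,000| = |11,710 − 8,000| = 3,710 Hz = 3.71 kHz.

3.71 kHz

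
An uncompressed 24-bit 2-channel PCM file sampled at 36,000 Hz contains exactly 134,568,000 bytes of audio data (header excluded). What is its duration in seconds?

623 seconds

Byte rate = 36,000 × 3 × 2 = 216,000 bytes/s.
Duration = 134,568,000 / 216,000 = 623 s.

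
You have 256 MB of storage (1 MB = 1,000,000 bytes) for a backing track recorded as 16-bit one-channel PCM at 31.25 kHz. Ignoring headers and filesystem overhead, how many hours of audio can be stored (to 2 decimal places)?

1.14 hours

Uncompressed byte rate = 31,250 × 2 × 1 = 62,500 bytes/s.
Capacity = 256 × 1,000,000 = 256,000,000 bytes.
256,000,000 / 62,500 ≈ 4096 s → 1.14 hours.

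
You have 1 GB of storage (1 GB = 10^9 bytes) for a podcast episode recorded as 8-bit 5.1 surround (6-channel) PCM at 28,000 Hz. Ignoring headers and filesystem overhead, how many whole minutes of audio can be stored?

99 minutes

Uncompressed byte rate = 28,000 × 1 × 6 = 168,000 bytes/s.
Capacity = 1 × 1,000,000,000 = 1,000,000,000 bytes.
1,000,000,000 / 168,000 ≈ 5952.38 s → 99 minutes.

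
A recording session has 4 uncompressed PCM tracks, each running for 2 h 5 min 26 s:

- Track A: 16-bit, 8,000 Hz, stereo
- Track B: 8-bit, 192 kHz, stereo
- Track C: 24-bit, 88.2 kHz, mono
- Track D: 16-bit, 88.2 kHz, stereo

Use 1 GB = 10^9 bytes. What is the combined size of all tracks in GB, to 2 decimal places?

7.78 GB

2 h 5 min 26 s = 7,526 s.
Track A: 8,000 × 7,526 × 2 × 2 = 240,832,000 bytes.
Track B: 192,000 × 7,526 × 1 × 2 = 2,889,984,000 bytes.
Track C: 88,200 × 7,526 × 3 × 1 = 1,991,379,600 bytes.
Track D: 88,200 × 7,526 × 2 × 2 = 2,655,172,800 bytes.
Total = 7,777,368,400 bytes = 7.78 GB.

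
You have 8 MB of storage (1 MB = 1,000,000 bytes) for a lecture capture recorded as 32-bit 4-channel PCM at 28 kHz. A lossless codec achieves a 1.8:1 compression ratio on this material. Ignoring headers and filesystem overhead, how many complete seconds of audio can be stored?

Uncompressed byte rate = 28,000 × 4 × 4 = 448,000 bytes/s.
After 1.8:1 compression, effective rate ≈ 248888.89 bytes/s.
Capacity = 8 × 1,000,000 = 8,000,000 bytes.
8,000,000 / effective rate ≈ 32.14 s → 32 seconds.

32 seconds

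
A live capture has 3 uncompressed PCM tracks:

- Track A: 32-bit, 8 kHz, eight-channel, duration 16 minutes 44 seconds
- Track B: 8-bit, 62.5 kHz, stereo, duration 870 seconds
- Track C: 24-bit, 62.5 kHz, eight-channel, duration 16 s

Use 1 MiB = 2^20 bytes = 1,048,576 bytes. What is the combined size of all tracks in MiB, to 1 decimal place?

371.7 MiB

Track A: 16 minutes 44 seconds = 1,004 s; 8,000 × 1,004 × 4 × 8 = 257,024,000 bytes.
Track B: 62,500 × 870 × 1 × 2 = 108,750,000 bytes.
Track C: 62,500 × 16 × 3 × 8 = 24,000,000 bytes.
Total = 389,774,000 bytes = 371.7 MiB.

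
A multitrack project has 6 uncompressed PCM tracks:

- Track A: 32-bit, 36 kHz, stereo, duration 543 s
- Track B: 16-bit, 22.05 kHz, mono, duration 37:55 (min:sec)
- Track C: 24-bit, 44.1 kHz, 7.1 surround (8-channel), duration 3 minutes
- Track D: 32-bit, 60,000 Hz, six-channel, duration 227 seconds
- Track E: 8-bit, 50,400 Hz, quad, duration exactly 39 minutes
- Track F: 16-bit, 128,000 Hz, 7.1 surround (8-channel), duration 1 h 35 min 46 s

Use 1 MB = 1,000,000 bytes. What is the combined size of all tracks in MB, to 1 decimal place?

13013.7 MB

Track A: 36,000 × 543 × 4 × 2 = 156,384,000 bytes.
Track B: 37:55 (min:sec) = 2,275 s; 22,050 × 2,275 × 2 × 1 = 100,327,500 bytes.
Track C: 3 minutes = 180 s; 44,100 × 180 × 3 × 8 = 190,512,000 bytes.
Track D: 60,000 × 227 × 4 × 6 = 326,880,000 bytes.
Track E: exactly 39 minutes = 2,340 s; 50,400 × 2,340 × 1 × 4 = 471,744,000 bytes.
Track F: 1 h 35 min 46 s = 5,746 s; 128,000 × 5,746 × 2 × 8 = 11,767,808,000 bytes.
Total = 13,013,655,500 bytes = 13013.7 MB.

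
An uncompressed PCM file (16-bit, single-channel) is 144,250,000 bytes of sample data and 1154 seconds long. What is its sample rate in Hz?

Bytes = sample_rate × seconds × bytes_per_sample × channels.
sample_rate = 144,250,000 / (1,154 × 2 × 1) = 144,250,000 / 2,308 = 62,500 Hz.

62,500 Hz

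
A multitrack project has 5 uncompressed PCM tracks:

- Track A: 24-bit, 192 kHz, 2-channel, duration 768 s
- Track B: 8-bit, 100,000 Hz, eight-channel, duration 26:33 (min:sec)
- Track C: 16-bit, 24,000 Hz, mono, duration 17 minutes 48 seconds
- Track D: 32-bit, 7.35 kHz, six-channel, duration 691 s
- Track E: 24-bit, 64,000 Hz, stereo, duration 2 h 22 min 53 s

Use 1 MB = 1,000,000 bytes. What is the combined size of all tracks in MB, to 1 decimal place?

Track A: 192,000 × 768 × 3 × 2 = 884,736,000 bytes.
Track B: 26:33 (min:sec) = 1,593 s; 100,000 × 1,593 × 1 × 8 = 1,274,400,000 bytes.
Track C: 17 minutes 48 seconds = 1,068 s; 24,000 × 1,068 × 2 × 1 = 51,264,000 bytes.
Track D: 7,350 × 691 × 4 × 6 = 121,892,400 bytes.
Track E: 2 h 22 min 53 s = 8,573 s; 64,000 × 8,573 × 3 × 2 = 3,292,032,000 bytes.
Total = 5,624,324,400 bytes = 5624.3 MB.

5624.3 MB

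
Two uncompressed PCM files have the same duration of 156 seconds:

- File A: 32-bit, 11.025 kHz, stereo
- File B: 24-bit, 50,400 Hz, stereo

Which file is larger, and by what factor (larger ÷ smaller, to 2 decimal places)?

File A: 11,025 × 4 × 2 = 88,200 bytes/s.
File B: 50,400 × 3 × 2 = 302,400 bytes/s.
File B is larger; ratio = 47,174,400 / 13,759,200 = 3.43.

File B, by a factor of 3.43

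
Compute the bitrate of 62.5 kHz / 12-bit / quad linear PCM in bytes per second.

Bit rate = 62,500 × 12 × 4 = 3,000,000 bits/s.
3,000,000 / 8 = 375,000 bytes/s.

375,000 bytes/s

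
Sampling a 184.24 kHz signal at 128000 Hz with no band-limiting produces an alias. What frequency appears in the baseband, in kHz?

56.24 kHz

Nyquist = 128,000/2 = 64,000 Hz; 184,240 Hz exceeds it.
Alias = |184,240 − 1×128,000| = |184,240 − 128,000| = 56,240 Hz = 56.24 kHz.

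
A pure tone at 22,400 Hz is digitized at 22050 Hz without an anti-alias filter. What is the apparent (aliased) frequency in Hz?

Nyquist = 22,050/2 = 11,025 Hz; 22,400 Hz exceeds it.
Alias = |22,400 − 1×22,050| = |22,400 − 22,050| = 350 Hz.

350 Hz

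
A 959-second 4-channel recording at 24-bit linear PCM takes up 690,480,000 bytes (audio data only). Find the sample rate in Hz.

Bytes = sample_rate × seconds × bytes_per_sample × channels.
sample_rate = 690,480,000 / (959 × 3 × 4) = 690,480,000 / 11,508 = 60,000 Hz.

60,000 Hz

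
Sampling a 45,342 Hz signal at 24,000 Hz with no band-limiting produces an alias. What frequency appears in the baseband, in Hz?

2,658 Hz

Nyquist = 24,000/2 = 12,000 Hz; 45,342 Hz exceeds it.
Alias = |45,342 − 2×24,000| = |45,342 − 48,000| = 2,658 Hz.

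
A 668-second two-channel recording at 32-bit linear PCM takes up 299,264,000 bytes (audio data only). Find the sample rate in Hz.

56,000 Hz

Bytes = sample_rate × seconds × bytes_per_sample × channels.
sample_rate = 299,264,000 / (668 × 4 × 2) = 299,264,000 / 5,344 = 56,000 Hz.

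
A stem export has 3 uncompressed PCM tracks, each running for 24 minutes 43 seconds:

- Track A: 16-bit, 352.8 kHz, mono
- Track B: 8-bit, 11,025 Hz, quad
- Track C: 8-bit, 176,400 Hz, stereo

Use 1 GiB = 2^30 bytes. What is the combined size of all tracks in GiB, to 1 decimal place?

1.5 GiB

24 minutes 43 seconds = 1,483 s.
Track A: 352,800 × 1,483 × 2 × 1 = 1,046,404,800 bytes.
Track B: 11,025 × 1,483 × 1 × 4 = 65,400,300 bytes.
Track C: 176,400 × 1,483 × 1 × 2 = 523,202,400 bytes.
Total = 1,635,007,500 bytes = 1.5 GiB.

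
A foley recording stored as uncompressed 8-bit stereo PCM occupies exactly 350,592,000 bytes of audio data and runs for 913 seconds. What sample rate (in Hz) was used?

192,000 Hz

Bytes = sample_rate × seconds × bytes_per_sample × channels.
sample_rate = 350,592,000 / (913 × 1 × 2) = 350,592,000 / 1,826 = 192,000 Hz.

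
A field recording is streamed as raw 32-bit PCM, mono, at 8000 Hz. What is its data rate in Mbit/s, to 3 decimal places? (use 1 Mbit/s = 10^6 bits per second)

Bit rate = 8,000 × 32 × 1 = 256,000 bits/s.
= 0.256 Mbit/s.

0.256 Mbit/s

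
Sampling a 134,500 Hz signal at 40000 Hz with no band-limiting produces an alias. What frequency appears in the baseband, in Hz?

Nyquist = 40,000/2 = 20,000 Hz; 134,500 Hz exceeds it.
Alias = |134,500 − 3×40,000| = |134,500 − 120,000| = 14,500 Hz.

14,500 Hz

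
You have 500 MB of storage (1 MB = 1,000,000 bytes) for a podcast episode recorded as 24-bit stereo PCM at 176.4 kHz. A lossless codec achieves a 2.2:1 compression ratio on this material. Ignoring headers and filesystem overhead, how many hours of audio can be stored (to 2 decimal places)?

0.29 hours

Uncompressed byte rate = 176,400 × 3 × 2 = 1,058,400 bytes/s.
After 2.2:1 compression, effective rate ≈ 481090.91 bytes/s.
Capacity = 500 × 1,000,000 = 500,000,000 bytes.
500,000,000 / effective rate ≈ 1039.3 s → 0.29 hours.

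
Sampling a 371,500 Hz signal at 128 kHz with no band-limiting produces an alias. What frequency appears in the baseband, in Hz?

Nyquist = 128,000/2 = 64,000 Hz; 371,500 Hz exceeds it.
Alias = |371,500 − 3×128,000| = |371,500 − 384,000| = 12,500 Hz.

12,500 Hz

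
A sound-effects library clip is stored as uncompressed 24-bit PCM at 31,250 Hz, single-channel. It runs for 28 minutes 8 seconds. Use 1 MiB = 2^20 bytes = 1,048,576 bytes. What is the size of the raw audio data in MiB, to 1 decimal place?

150.9 MiB

Duration = 28 minutes 8 seconds = 1,688 s.
Bytes = 31,250 samples/s × 1,688 s × 3 bytes/sample × 1 ch = 158,250,000 bytes.
158,250,000 / 1,048,576 = 150.9 MiB.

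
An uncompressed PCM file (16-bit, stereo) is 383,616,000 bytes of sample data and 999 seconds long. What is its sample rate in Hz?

96,000 Hz

Bytes = sample_rate × seconds × bytes_per_sample × channels.
sample_rate = 383,616,000 / (999 × 2 × 2) = 383,616,000 / 3,996 = 96,000 Hz.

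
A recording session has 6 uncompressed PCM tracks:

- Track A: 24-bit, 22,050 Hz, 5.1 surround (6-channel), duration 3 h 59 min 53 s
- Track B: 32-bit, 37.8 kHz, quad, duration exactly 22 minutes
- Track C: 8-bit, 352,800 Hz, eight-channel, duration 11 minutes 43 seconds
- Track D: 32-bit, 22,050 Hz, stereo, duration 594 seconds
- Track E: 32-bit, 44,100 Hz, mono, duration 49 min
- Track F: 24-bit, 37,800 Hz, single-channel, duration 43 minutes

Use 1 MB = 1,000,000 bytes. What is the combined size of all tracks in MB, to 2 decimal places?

Track A: 3 h 59 min 53 s = 14,393 s; 22,050 × 14,393 × 3 × 6 = 5,712,581,700 bytes.
Track B: exactly 22 minutes = 1,320 s; 37,800 × 1,320 × 4 × 4 = 798,336,000 bytes.
Track C: 11 minutes 43 seconds = 703 s; 352,800 × 703 × 1 × 8 = 1,984,147,200 bytes.
Track D: 22,050 × 594 × 4 × 2 = 104,781,600 bytes.
Track E: 49 min = 2,940 s; 44,100 × 2,940 × 4 × 1 = 518,616,000 bytes.
Track F: 43 minutes = 2,580 s; 37,800 × 2,580 × 3 × 1 = 292,572,000 bytes.
Total = 9,411,034,500 bytes = 9411.03 MB.

9411.03 MB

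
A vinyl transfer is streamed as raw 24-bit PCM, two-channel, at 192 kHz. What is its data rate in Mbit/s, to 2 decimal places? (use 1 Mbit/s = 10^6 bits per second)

Bit rate = 192,000 × 24 × 2 = 9,216,000 bits/s.
= 9.22 Mbit/s.

9.22 Mbit/s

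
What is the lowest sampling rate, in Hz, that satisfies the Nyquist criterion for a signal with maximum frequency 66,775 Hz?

133,550 Hz

Minimum sample rate = 2 × 66,775 Hz = 133,550 Hz.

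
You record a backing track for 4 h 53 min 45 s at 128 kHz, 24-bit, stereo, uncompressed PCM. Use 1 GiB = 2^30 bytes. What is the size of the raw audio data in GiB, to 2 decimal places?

12.61 GiB

Duration = 4 h 53 min 45 s = 17,625 s.
Bytes = 128,000 samples/s × 17,625 s × 3 bytes/sample × 2 ch = 13,536,000,000 bytes.
13,536,000,000 / 1,073,741,824 = 12.61 GiB.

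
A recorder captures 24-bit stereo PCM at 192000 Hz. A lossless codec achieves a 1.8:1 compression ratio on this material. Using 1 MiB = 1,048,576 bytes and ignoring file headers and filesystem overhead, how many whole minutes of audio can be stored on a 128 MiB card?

Uncompressed byte rate = 192,000 × 3 × 2 = 1,152,000 bytes/s.
After 1.8:1 compression, effective rate ≈ 640000 bytes/s.
Capacity = 128 × 1,048,576 = 134,217,728 bytes.
134,217,728 / effective rate ≈ 209.72 s → 3 minutes.

3 minutes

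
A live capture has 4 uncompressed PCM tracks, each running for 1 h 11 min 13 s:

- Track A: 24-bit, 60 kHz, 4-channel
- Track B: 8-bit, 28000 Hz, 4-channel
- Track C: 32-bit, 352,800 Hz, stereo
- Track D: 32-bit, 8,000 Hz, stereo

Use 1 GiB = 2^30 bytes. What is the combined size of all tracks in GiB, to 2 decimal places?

14.80 GiB

1 h 11 min 13 s = 4,273 s.
Track A: 60,000 × 4,273 × 3 × 4 = 3,076,560,000 bytes.
Track B: 28,000 × 4,273 × 1 × 4 = 478,576,000 bytes.
Track C: 352,800 × 4,273 × 4 × 2 = 12,060,115,200 bytes.
Track D: 8,000 × 4,273 × 4 × 2 = 273,472,000 bytes.
Total = 15,888,723,200 bytes = 14.80 GiB.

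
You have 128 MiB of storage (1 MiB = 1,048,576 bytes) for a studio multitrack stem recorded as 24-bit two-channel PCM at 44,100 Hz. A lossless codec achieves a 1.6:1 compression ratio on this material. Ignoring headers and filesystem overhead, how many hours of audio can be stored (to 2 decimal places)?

0.23 hours

Uncompressed byte rate = 44,100 × 3 × 2 = 264,600 bytes/s.
After 1.6:1 compression, effective rate ≈ 165375 bytes/s.
Capacity = 128 × 1,048,576 = 134,217,728 bytes.
134,217,728 / effective rate ≈ 811.6 s → 0.23 hours.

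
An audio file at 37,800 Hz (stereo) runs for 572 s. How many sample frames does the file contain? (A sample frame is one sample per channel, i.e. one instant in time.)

21,621,600 sample frames

37,800 samples/s × 572 s = 21,621,600 frames.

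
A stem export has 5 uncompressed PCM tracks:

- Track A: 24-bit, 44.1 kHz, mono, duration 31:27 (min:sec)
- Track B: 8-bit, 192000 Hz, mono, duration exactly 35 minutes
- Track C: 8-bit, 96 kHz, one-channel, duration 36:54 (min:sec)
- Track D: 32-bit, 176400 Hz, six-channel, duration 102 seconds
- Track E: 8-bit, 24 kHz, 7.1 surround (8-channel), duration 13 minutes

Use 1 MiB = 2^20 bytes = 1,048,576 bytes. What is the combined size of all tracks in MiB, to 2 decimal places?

Track A: 31:27 (min:sec) = 1,887 s; 44,100 × 1,887 × 3 × 1 = 249,650,100 bytes.
Track B: exactly 35 minutes = 2,100 s; 192,000 × 2,100 × 1 × 1 = 403,200,000 bytes.
Track C: 36:54 (min:sec) = 2,214 s; 96,000 × 2,214 × 1 × 1 = 212,544,000 bytes.
Track D: 176,400 × 102 × 4 × 6 = 431,827,200 bytes.
Track E: 13 minutes = 780 s; 24,000 × 780 × 1 × 8 = 149,760,000 bytes.
Total = 1,446,981,300 bytes = 1379.95 MiB.

1379.95 MiB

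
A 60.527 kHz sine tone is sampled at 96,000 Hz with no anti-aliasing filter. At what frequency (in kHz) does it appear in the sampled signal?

35.473 kHz

Nyquist = 96,000/2 = 48,000 Hz; 60,527 Hz exceeds it.
Alias = |60,527 − 1×96,000| = |60,527 − 96,000| = 35,473 Hz = 35.473 kHz.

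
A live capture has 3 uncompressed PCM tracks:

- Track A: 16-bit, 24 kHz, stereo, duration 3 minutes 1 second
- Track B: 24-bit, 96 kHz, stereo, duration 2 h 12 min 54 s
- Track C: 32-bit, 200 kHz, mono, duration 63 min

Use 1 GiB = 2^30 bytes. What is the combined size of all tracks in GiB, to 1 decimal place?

Track A: 3 minutes 1 second = 181 s; 24,000 × 181 × 2 × 2 = 17,376,000 bytes.
Track B: 2 h 12 min 54 s = 7,974 s; 96,000 × 7,974 × 3 × 2 = 4,593,024,000 bytes.
Track C: 63 min = 3,780 s; 200,000 × 3,780 × 4 × 1 = 3,024,000,000 bytes.
Total = 7,634,400,000 bytes = 7.1 GiB.

7.1 GiB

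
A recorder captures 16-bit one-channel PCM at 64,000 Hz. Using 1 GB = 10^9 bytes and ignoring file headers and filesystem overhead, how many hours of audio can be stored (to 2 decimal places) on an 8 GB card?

17.36 hours

Uncompressed byte rate = 64,000 × 2 × 1 = 128,000 bytes/s.
Capacity = 8 × 1,000,000,000 = 8,000,000,000 bytes.
8,000,000,000 / 128,000 ≈ 62500 s → 17.36 hours.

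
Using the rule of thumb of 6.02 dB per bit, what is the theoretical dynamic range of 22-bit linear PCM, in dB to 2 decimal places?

132.44 dB

22 × 6.02 = 132.44 dB.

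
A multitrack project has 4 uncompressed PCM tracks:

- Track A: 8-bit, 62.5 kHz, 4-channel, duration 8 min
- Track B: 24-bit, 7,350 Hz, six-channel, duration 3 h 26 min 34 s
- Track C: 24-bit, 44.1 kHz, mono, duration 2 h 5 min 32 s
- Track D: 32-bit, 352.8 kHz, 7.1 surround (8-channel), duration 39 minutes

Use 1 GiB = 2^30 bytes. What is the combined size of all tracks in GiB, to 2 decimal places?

Track A: 8 min = 480 s; 62,500 × 480 × 1 × 4 = 120,000,000 bytes.
Track B: 3 h 26 min 34 s = 12,394 s; 7,350 × 12,394 × 3 × 6 = 1,639,726,200 bytes.
Track C: 2 h 5 min 32 s = 7,532 s; 44,100 × 7,532 × 3 × 1 = 996,483,600 bytes.
Track D: 39 minutes = 2,340 s; 352,800 × 2,340 × 4 × 8 = 26,417,664,000 bytes.
Total = 29,173,873,800 bytes = 27.17 GiB.

27.17 GiB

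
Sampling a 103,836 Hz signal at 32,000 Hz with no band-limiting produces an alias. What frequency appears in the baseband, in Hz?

Nyquist = 32,000/2 = 16,000 Hz; 103,836 Hz exceeds it.
Alias = |103,836 − 3×32,000| = |103,836 − 96,000| = 7,836 Hz.

7,836 Hz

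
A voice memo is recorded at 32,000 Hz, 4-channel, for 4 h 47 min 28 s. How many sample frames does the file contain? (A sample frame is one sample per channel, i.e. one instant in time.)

4 h 47 min 28 s = 17,248 s.
32,000 samples/s × 17,248 s = 551,936,000 frames.

551,936,000 sample frames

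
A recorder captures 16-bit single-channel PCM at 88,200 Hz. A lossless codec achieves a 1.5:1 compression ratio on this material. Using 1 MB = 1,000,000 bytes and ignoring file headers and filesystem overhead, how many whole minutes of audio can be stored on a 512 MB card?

Uncompressed byte rate = 88,200 × 2 × 1 = 176,400 bytes/s.
After 1.5:1 compression, effective rate ≈ 117600 bytes/s.
Capacity = 512 × 1,000,000 = 512,000,000 bytes.
512,000,000 / effective rate ≈ 4353.74 s → 72 minutes.

72 minutes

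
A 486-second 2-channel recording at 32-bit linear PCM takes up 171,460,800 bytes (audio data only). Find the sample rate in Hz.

44,100 Hz

Bytes = sample_rate × seconds × bytes_per_sample × channels.
sample_rate = 171,460,800 / (486 × 4 × 2) = 171,460,800 / 3,888 = 44,100 Hz.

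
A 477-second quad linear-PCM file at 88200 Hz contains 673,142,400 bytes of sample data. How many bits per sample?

Bytes per sample = 673,142,400 / (88,200 × 477 × 4) = 673,142,400 / 168,285,600 = 4.
Bit depth = 4 × 8 = 32 bits.

32 bits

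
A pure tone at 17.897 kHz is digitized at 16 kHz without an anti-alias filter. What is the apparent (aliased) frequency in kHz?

1.897 kHz

Nyquist = 16,000/2 = 8,000 Hz; 17,897 Hz exceeds it.
Alias = |17,897 − 1×16,000| = |17,897 − 16,000| = 1,897 Hz = 1.897 kHz.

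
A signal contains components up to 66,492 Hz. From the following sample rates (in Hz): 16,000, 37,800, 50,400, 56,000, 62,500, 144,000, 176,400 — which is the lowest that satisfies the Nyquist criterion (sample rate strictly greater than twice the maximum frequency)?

144,000 Hz

Need sample rate > 2 × 66,492 = 132,984 Hz.
Lowest listed rate above 132,984 Hz is 144,000 Hz.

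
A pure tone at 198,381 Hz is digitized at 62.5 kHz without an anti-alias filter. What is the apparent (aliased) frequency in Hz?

10,881 Hz

Nyquist = 62,500/2 = 31,250 Hz; 198,381 Hz exceeds it.
Alias = |198,381 − 3×62,500| = |198,381 − 187,500| = 10,881 Hz.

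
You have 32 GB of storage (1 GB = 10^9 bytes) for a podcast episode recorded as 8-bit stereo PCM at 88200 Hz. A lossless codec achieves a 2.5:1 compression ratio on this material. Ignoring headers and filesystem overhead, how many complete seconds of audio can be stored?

453,514 seconds

Uncompressed byte rate = 88,200 × 1 × 2 = 176,400 bytes/s.
After 2.5:1 compression, effective rate ≈ 70560 bytes/s.
Capacity = 32 × 1,000,000,000 = 32,000,000,000 bytes.
32,000,000,000 / effective rate ≈ 453514.74 s → 453,514 seconds.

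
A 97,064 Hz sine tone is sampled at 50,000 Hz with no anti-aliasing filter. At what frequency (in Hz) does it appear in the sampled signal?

2,936 Hz

Nyquist = 50,000/2 = 25,000 Hz; 97,064 Hz exceeds it.
Alias = |97,064 − 2×50,000| = |97,064 − 100,000| = 2,936 Hz.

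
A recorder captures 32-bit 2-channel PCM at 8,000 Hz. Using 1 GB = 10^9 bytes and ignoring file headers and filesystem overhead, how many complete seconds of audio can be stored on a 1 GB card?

Uncompressed byte rate = 8,000 × 4 × 2 = 64,000 bytes/s.
Capacity = 1 × 1,000,000,000 = 1,000,000,000 bytes.
1,000,000,000 / 64,000 ≈ 15625 s → 15,625 seconds.

15,625 seconds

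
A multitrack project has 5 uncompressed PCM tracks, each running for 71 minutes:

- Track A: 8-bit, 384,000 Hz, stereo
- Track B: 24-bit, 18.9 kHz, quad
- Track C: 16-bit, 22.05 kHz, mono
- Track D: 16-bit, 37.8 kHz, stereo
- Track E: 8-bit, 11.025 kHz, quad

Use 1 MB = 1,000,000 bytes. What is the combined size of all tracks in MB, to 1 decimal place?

5257.7 MB

71 minutes = 4,260 s.
Track A: 384,000 × 4,260 × 1 × 2 = 3,271,680,000 bytes.
Track B: 18,900 × 4,260 × 3 × 4 = 966,168,000 bytes.
Track C: 22,050 × 4,260 × 2 × 1 = 187,866,000 bytes.
Track D: 37,800 × 4,260 × 2 × 2 = 644,112,000 bytes.
Track E: 11,025 × 4,260 × 1 × 4 = 187,866,000 bytes.
Total = 5,257,692,000 bytes = 5257.7 MB.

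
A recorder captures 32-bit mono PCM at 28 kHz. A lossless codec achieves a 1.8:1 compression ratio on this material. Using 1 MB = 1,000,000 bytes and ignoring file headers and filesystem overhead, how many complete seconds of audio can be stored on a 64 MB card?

Uncompressed byte rate = 28,000 × 4 × 1 = 112,000 bytes/s.
After 1.8:1 compression, effective rate ≈ 62222.22 bytes/s.
Capacity = 64 × 1,000,000 = 64,000,000 bytes.
64,000,000 / effective rate ≈ 1028.57 s → 1,028 seconds.

1,028 seconds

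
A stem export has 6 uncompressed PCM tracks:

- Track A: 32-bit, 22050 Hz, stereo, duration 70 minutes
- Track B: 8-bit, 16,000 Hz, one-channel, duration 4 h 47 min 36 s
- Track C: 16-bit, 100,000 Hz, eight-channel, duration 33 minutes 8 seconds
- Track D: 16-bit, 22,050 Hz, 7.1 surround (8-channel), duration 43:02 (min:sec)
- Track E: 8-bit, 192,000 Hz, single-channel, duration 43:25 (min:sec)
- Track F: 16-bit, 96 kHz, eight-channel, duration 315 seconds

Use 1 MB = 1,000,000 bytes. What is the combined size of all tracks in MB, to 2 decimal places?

Track A: 70 minutes = 4,200 s; 22,050 × 4,200 × 4 × 2 = 740,880,000 bytes.
Track B: 4 h 47 min 36 s = 17,256 s; 16,000 × 17,256 × 1 × 1 = 276,096,000 bytes.
Track C: 33 minutes 8 seconds = 1,988 s; 100,000 × 1,988 × 2 × 8 = 3,180,800,000 bytes.
Track D: 43:02 (min:sec) = 2,582 s; 22,050 × 2,582 × 2 × 8 = 910,929,600 bytes.
Track E: 43:25 (min:sec) = 2,605 s; 192,000 × 2,605 × 1 × 1 = 500,160,000 bytes.
Track F: 96,000 × 315 × 2 × 8 = 483,840,000 bytes.
Total = 6,092,705,600 bytes = 6092.71 MB.

6092.71 MB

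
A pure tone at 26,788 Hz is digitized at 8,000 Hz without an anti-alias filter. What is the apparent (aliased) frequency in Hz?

Nyquist = 8,000/2 = 4,000 Hz; 26,788 Hz exceeds it.
Alias = |26,788 − 3×8,000| = |26,788 − 24,000| = 2,788 Hz.

2,788 Hz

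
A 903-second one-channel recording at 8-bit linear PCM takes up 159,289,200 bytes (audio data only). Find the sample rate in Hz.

Bytes = sample_rate × seconds × bytes_per_sample × channels.
sample_rate = 159,289,200 / (903 × 1 × 1) = 159,289,200 / 903 = 176,400 Hz.

176,400 Hz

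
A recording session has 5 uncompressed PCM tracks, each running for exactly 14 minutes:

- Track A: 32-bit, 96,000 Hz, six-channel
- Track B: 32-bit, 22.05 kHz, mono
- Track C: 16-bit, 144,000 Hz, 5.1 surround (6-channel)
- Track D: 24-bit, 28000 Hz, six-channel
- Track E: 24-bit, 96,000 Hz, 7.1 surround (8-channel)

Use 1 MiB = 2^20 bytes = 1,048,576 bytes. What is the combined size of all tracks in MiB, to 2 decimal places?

exactly 14 minutes = 840 s.
Track A: 96,000 × 840 × 4 × 6 = 1,935,360,000 bytes.
Track B: 22,050 × 840 × 4 × 1 = 74,088,000 bytes.
Track C: 144,000 × 840 × 2 × 6 = 1,451,520,000 bytes.
Track D: 28,000 × 840 × 3 × 6 = 423,360,000 bytes.
Track E: 96,000 × 840 × 3 × 8 = 1,935,360,000 bytes.
Total = 5,819,688,000 bytes = 5550.09 MiB.

5550.09 MiB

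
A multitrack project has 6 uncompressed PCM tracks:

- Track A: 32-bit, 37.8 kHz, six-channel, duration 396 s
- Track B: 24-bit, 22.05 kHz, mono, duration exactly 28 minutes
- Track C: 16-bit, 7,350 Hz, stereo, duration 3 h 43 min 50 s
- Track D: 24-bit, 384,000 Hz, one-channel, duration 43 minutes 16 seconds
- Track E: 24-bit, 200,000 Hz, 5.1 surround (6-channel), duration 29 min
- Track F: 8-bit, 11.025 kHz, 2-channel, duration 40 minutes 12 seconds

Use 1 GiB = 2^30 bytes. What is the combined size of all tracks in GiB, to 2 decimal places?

9.47 GiB

Track A: 37,800 × 396 × 4 × 6 = 359,251,200 bytes.
Track B: exactly 28 minutes = 1,680 s; 22,050 × 1,680 × 3 × 1 = 111,132,000 bytes.
Track C: 3 h 43 min 50 s = 13,430 s; 7,350 × 13,430 × 2 × 2 = 394,842,000 bytes.
Track D: 43 minutes 16 seconds = 2,596 s; 384,000 × 2,596 × 3 × 1 = 2,990,592,000 bytes.
Track E: 29 min = 1,740 s; 200,000 × 1,740 × 3 × 6 = 6,264,000,000 bytes.
Track F: 40 minutes 12 seconds = 2,412 s; 11,025 × 2,412 × 1 × 2 = 53,184,600 bytes.
Total = 10,173,001,800 bytes = 9.47 GiB.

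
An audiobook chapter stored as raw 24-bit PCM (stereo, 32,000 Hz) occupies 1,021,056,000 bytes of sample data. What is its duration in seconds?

Byte rate = 32,000 × 3 × 2 = 192,000 bytes/s.
Duration = 1,021,056,000 / 192,000 = 5,318 s.

5,318 seconds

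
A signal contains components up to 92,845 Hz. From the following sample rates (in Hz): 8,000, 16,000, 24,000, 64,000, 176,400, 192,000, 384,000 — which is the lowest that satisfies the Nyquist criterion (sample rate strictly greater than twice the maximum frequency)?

192,000 Hz

Need sample rate > 2 × 92,845 = 185,690 Hz.
Lowest listed rate above 185,690 Hz is 192,000 Hz.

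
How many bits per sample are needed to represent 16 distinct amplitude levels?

log2(16) = 4.

4 bits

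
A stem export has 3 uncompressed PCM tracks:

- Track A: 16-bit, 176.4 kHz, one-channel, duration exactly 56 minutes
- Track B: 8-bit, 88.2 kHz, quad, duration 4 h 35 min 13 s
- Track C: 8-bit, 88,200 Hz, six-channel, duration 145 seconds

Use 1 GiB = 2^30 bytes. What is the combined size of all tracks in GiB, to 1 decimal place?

Track A: exactly 56 minutes = 3,360 s; 176,400 × 3,360 × 2 × 1 = 1,185,408,000 bytes.
Track B: 4 h 35 min 13 s = 16,513 s; 88,200 × 16,513 × 1 × 4 = 5,825,786,400 bytes.
Track C: 88,200 × 145 × 1 × 6 = 76,734,000 bytes.
Total = 7,087,928,400 bytes = 6.6 GiB.

6.6 GiB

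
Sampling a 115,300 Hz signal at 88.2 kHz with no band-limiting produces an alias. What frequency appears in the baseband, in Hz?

27,100 Hz

Nyquist = 88,200/2 = 44,100 Hz; 115,300 Hz exceeds it.
Alias = |115,300 − 1×88,200| = |115,300 − 88,200| = 27,100 Hz.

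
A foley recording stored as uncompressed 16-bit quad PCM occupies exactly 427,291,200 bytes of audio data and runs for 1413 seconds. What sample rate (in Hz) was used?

Bytes = sample_rate × seconds × bytes_per_sample × channels.
sample_rate = 427,291,200 / (1,413 × 2 × 4) = 427,291,200 / 11,304 = 37,800 Hz.

37,800 Hz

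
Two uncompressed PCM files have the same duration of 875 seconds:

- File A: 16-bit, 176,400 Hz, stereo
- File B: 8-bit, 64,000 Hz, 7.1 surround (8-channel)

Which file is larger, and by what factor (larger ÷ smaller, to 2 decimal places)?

File A, by a factor of 1.38

File A: 176,400 × 2 × 2 = 705,600 bytes/s.
File B: 64,000 × 1 × 8 = 512,000 bytes/s.
File A is larger; ratio = 617,400,000 / 448,000,000 = 1.38.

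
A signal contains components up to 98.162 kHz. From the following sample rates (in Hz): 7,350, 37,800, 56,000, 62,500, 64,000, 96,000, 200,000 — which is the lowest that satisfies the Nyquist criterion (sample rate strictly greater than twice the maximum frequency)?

Need sample rate > 2 × 98,162 = 196,324 Hz.
Lowest listed rate above 196,324 Hz is 200,000 Hz.

200,000 Hz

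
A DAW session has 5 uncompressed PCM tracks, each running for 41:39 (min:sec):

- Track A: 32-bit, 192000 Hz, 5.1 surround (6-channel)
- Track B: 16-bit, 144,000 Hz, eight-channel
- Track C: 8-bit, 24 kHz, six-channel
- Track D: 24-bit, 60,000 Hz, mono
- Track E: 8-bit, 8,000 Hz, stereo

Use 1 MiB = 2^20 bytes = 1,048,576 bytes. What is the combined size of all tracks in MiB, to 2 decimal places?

17283.20 MiB

41:39 (min:sec) = 2,499 s.
Track A: 192,000 × 2,499 × 4 × 6 = 11,515,392,000 bytes.
Track B: 144,000 × 2,499 × 2 × 8 = 5,757,696,000 bytes.
Track C: 24,000 × 2,499 × 1 × 6 = 359,856,000 bytes.
Track D: 60,000 × 2,499 × 3 × 1 = 449,820,000 bytes.
Track E: 8,000 × 2,499 × 1 × 2 = 39,984,000 bytes.
Total = 18,122,748,000 bytes = 17283.20 MiB.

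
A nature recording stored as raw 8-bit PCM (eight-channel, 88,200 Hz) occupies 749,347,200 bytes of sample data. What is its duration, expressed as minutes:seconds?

Byte rate = 88,200 × 1 × 8 = 705,600 bytes/s.
Duration = 749,347,200 / 705,600 = 1,062 s.
1,062 s = 17:42.

17:42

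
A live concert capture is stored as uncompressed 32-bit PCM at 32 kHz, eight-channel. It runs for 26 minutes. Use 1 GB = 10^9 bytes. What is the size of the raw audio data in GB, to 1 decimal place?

Duration = 26 minutes = 1,560 s.
Bytes = 32,000 samples/s × 1,560 s × 4 bytes/sample × 8 ch = 1,597,440,000 bytes.
1,597,440,000 / 1,000,000,000 = 1.6 GB.

1.6 GB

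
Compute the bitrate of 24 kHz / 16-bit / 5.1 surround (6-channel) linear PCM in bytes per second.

Bit rate = 24,000 × 16 × 6 = 2,304,000 bits/s.
2,304,000 / 8 = 288,000 bytes/s.

288,000 bytes/s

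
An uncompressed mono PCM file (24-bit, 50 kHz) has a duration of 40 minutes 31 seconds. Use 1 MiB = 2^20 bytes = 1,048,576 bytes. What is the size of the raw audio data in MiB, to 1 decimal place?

347.8 MiB

Duration = 40 minutes 31 seconds = 2,431 s.
Bytes = 50,000 samples/s × 2,431 s × 3 bytes/sample × 1 ch = 364,650,000 bytes.
364,650,000 / 1,048,576 = 347.8 MiB.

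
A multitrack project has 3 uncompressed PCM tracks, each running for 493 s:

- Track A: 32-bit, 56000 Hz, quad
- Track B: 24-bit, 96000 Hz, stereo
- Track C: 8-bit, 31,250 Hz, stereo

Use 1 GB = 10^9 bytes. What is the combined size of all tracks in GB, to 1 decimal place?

Track A: 56,000 × 493 × 4 × 4 = 441,728,000 bytes.
Track B: 96,000 × 493 × 3 × 2 = 283,968,000 bytes.
Track C: 31,250 × 493 × 1 × 2 = 30,812,500 bytes.
Total = 756,508,500 bytes = 0.8 GB.

0.8 GB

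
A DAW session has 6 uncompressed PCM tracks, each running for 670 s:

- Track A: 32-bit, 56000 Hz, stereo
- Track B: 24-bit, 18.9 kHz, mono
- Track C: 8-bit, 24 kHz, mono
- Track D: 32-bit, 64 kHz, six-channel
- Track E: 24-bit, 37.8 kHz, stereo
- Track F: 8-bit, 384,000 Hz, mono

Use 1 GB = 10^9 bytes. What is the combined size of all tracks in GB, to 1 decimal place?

1.8 GB

Track A: 56,000 × 670 × 4 × 2 = 300,160,000 bytes.
Track B: 18,900 × 670 × 3 × 1 = 37,989,000 bytes.
Track C: 24,000 × 670 × 1 × 1 = 16,080,000 bytes.
Track D: 64,000 × 670 × 4 × 6 = 1,029,120,000 bytes.
Track E: 37,800 × 670 × 3 × 2 = 151,956,000 bytes.
Track F: 384,000 × 670 × 1 × 1 = 257,280,000 bytes.
Total = 1,792,585,000 bytes = 1.8 GB.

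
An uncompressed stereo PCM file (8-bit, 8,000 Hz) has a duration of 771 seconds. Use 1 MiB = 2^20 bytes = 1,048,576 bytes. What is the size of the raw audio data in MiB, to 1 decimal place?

11.8 MiB

Bytes = 8,000 samples/s × 771 s × 1 bytes/sample × 2 ch = 12,336,000 bytes.
12,336,000 / 1,048,576 = 11.8 MiB.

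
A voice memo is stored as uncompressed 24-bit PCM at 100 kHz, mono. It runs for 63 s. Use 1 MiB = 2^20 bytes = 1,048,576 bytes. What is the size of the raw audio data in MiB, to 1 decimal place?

Bytes = 100,000 samples/s × 63 s × 3 bytes/sample × 1 ch = 18,900,000 bytes.
18,900,000 / 1,048,576 = 18.0 MiB.

18.0 MiB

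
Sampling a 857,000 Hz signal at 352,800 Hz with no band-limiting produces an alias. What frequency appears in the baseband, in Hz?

Nyquist = 352,800/2 = 176,400 Hz; 857,000 Hz exceeds it.
Alias = |857,000 − 2×352,800| = |857,000 − 705,600| = 151,400 Hz.

151,400 Hz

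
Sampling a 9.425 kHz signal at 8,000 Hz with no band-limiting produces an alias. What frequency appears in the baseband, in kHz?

1.425 kHz

Nyquist = 8,000/2 = 4,000 Hz; 9,425 Hz exceeds it.
Alias = |9,425 − 1×8,000| = |9,425 − 8,000| = 1,425 Hz = 1.425 kHz.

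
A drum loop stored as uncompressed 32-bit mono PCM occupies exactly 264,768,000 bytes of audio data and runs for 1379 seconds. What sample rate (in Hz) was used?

48,000 Hz

Bytes = sample_rate × seconds × bytes_per_sample × channels.
sample_rate = 264,768,000 / (1,379 × 4 × 1) = 264,768,000 / 5,516 = 48,000 Hz.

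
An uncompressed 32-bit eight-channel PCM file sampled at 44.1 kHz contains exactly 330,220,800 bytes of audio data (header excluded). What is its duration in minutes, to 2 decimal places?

Byte rate = 44,100 × 4 × 8 = 1,411,200 bytes/s.
Duration = 330,220,800 / 1,411,200 = 234 s.
234 s / 60 = 3.90 minutes.

3.90 minutes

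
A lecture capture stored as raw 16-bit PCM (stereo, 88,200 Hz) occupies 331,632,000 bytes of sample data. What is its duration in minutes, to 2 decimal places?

15.67 minutes

Byte rate = 88,200 × 2 × 2 = 352,800 bytes/s.
Duration = 331,632,000 / 352,800 = 940 s.
940 s / 60 = 15.67 minutes.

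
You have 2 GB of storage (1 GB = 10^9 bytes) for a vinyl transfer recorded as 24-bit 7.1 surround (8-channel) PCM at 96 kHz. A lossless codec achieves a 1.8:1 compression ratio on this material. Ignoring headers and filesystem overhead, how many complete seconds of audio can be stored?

1,562 seconds

Uncompressed byte rate = 96,000 × 3 × 8 = 2,304,000 bytes/s.
After 1.8:1 compression, effective rate ≈ 1280000 bytes/s.
Capacity = 2 × 1,000,000,000 = 2,000,000,000 bytes.
2,000,000,000 / effective rate ≈ 1562.5 s → 1,562 seconds.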